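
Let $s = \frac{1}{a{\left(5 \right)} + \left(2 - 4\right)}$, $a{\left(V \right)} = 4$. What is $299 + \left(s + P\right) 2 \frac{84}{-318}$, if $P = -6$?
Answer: $\frac{16001}{53} \approx 301.91$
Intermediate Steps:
$s = \frac{1}{2}$ ($s = \frac{1}{4 + \left(2 - 4\right)} = \frac{1}{4 - 2} = \frac{1}{2} \approx 0.5$)
$299 + \left(s + P\right) 2 \frac{84}{-318} = 299 + \left(\frac{1}{2} - 6\right) 2 \frac{84}{-318} = 299 + \left(- \frac{11}{2}\right) 2 \cdot 84 \left(- \frac{1}{318}\right) = 299 - - \frac{154}{53} = 299 + \frac{154}{53} = \frac{16001}{53}$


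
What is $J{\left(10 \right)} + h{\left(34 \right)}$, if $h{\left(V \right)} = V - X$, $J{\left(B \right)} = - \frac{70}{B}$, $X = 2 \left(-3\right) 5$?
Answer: $57$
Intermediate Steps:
$X = -30$ ($X = \left(-6\right) 5 = -30$)
$h{\left(V \right)} = 30 + V$ ($h{\left(V \right)} = V - -30 = V + 30 = 30 + V$)
$J{\left(10 \right)} + h{\left(34 \right)} = - \frac{70}{10} + \left(30 + 34\right) = \left(-70\right) \frac{1}{10} + 64 = -7 + 64 = 57$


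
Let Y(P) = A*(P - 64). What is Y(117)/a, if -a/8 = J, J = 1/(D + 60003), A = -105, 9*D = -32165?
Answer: 471042005/12 ≈ 3.9254e+7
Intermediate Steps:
D = -32165/9 (D = (⅑)*(-32165) = -32165/9 ≈ -3573.9)
J = 9/507862 (J = 1/(-32165/9 + 60003) = 1/(507862/9) = 9/507862 ≈ 1.7721e-5)
a = -36/253931 (a = -8*9/507862 = -36/253931 ≈ -0.00014177)
Y(P) = 6720 - 105*P (Y(P) = -105*(P - 64) = -105*(-64 + P) = 6720 - 105*P)
Y(117)/a = (6720 - 105*117)/(-36/253931) = (6720 - 12285)*(-253931/36) = -5565*(-253931/36) = 471042005/12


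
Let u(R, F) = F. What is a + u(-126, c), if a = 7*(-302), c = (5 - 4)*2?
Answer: -2112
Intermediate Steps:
c = 2 (c = 1*2 = 2)
a = -2114
a + u(-126, c) = -2114 + 2 = -2112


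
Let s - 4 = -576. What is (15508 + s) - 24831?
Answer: -9895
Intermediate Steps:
s = -572 (s = 4 - 576 = -572)
(15508 + s) - 24831 = (15508 - 572) - 24831 = 14936 - 24831 = -9895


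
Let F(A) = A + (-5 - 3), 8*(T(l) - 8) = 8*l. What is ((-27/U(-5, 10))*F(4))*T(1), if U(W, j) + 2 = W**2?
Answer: 972/23 ≈ 42.261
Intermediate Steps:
U(W, j) = -2 + W**2
T(l) = 8 + l (T(l) = 8 + (8*l)/8 = 8 + l)
F(A) = -8 + A (F(A) = A - 8 = -8 + A)
((-27/U(-5, 10))*F(4))*T(1) = ((-27/(-2 + (-5)**2))*(-8 + 4))*(8 + 1) = (-27/(-2 + 25)*(-4))*9 = (-27/23*(-4))*9 = (-27*1/23*(-4))*9 = -27/23*(-4)*9 = (108/23)*9 = 972/23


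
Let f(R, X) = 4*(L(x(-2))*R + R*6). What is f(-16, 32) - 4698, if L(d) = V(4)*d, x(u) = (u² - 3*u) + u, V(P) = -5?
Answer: -2522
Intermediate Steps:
x(u) = u² - 2*u
L(d) = -5*d
f(R, X) = -136*R (f(R, X) = 4*((-(-10)*(-2 - 2))*R + R*6) = 4*((-(-10)*(-4))*R + 6*R) = 4*((-5*8)*R + 6*R) = 4*(-40*R + 6*R) = 4*(-34*R) = -136*R)
f(-16, 32) - 4698 = -136*(-16) - 4698 = 2176 - 4698 = -2522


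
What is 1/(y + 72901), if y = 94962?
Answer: 1/167863 ≈ 5.9572e-6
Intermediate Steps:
1/(y + 72901) = 1/(94962 + 72901) = 1/167863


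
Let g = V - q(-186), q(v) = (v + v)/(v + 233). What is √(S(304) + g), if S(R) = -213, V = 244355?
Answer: √539327162/47 ≈ 494.12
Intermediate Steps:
q(v) = 2*v/(233 + v) (q(v) = (2*v)/(233 + v) = 2*v/(233 + v))
g = 11485057/47 (g = 244355 - 2*(-186)/(233 - 186) = 244355 - 2*(-186)/47 = 244355 - 1*(-372/47) = 244355 + 372/47 = 11485057/47 ≈ 2.4436e+5)
√(S(304) + g) = √(-213 + 11485057/47) = √(11475046/47) = √539327162/47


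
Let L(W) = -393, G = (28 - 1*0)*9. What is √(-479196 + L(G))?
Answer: I*√479589 ≈ 692.52*I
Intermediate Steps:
G = 252 (G = (28 + 0)*9 = 28*9 = 252)
√(-479196 + L(G)) = √(-479196 - 393) = √(-479589) = I*√479589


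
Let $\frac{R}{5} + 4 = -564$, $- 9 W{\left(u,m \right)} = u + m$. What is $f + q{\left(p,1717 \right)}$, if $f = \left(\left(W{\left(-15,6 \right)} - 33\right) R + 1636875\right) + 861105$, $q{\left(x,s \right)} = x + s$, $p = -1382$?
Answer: $2589195$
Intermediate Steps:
$q{\left(x,s \right)} = s + x$
$W{\left(u,m \right)} = - \frac{m}{9} - \frac{u}{9}$ ($W{\left(u,m \right)} = - \frac{u + m}{9} = - \frac{m + u}{9} = - \frac{m}{9} - \frac{u}{9}$)
$R = -2840$ ($R = -20 + 5 \left(-564\right) = -20 - 2820 = -2840$)
$f = 2588860$ ($f = \left(\left(\left(\left(- \frac{1}{9}\right) 6 - - \frac{5}{3}\right) - 33\right) \left(-2840\right) + 1636875\right) + 861105 = \left(\left(\left(- \frac{2}{3} + \frac{5}{3}\right) - 33\right) \left(-2840\right) + 1636875\right) + 861105 = \left(\left(1 - 33\right) \left(-2840\right) + 1636875\right) + 861105 = \left(\left(-32\right) \left(-2840\right) + 1636875\right) + 861105 = \left(90880 + 1636875\right) + 861105 = 1727755 + 861105 = 2588860$)
$f + q{\left(p,1717 \right)} = 2588860 + \left(1717 - 1382\right) = 2588860 + 335 = 2589195$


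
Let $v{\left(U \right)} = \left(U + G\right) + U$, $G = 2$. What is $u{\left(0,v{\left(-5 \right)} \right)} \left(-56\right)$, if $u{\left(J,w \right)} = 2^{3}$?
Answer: $-448$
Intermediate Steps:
$v{\left(U \right)} = 2 + 2 U$ ($v{\left(U \right)} = \left(U + 2\right) + U = \left(2 + U\right) + U = 2 + 2 U$)
$u{\left(J,w \right)} = 8$
$u{\left(0,v{\left(-5 \right)} \right)} \left(-56\right) = 8 \left(-56\right) = -448$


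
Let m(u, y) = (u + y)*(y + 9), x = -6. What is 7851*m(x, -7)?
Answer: -204126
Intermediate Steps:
m(u, y) = (9 + y)*(u + y) (m(u, y) = (u + y)*(9 + y) = (9 + y)*(u + y))
7851*m(x, -7) = 7851*((-7)² + 9*(-6) + 9*(-7) - 6*(-7)) = 7851*(49 - 54 - 63 + 42) = 7851*(-26) = -204126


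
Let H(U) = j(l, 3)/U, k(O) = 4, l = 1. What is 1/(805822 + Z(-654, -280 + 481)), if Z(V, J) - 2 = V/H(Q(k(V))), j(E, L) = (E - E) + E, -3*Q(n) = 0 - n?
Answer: 1/804952 ≈ 1.2423e-6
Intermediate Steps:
Q(n) = n/3 (Q(n) = -(0 - n)/3 = -(-1)*n/3 = n/3)
j(E, L) = E (j(E, L) = 0 + E = E)
H(U) = 1/U
Z(V, J) = 2 + 4*V/3 (Z(V, J) = 2 + V/(1/((1/3)*4)) = 2 + V/(1/(4/3)) = 2 + V/(3/4) = 2 + V*(4/3) = 2 + 4*V/3)
1/(805822 + Z(-654, -280 + 481)) = 1/(805822 + (2 + (4/3)*(-654))) = 1/(805822 + (2 - 872)) = 1/(805822 - 870) = 1/804952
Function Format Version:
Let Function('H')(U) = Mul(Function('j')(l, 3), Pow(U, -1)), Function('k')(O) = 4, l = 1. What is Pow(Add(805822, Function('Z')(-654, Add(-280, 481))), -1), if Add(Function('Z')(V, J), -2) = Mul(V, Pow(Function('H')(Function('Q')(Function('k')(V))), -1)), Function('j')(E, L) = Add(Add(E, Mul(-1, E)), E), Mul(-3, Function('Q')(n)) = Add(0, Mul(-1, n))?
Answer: Rational(1, 804952) ≈ 1.2423e-6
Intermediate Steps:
Function('Q')(n) = Mul(Rational(1, 3), n) (Function('Q')(n) = Mul(Rational(-1, 3), Add(0, Mul(-1, n))) = Mul(Rational(-1, 3), Mul(-1, n)) = Mul(Rational(1, 3), n))
Function('j')(E, L) = E (Function('j')(E, L) = Add(0, E) = E)
Function('H')(U) = Pow(U, -1) (Function('H')(U) = Mul(1, Pow(U, -1)) = Pow(U, -1))
Function('Z')(V, J) = Add(2, Mul(Rational(4, 3), V)) (Function('Z')(V, J) = Add(2, Mul(V, Pow(Pow(Mul(Rational(1, 3), 4), -1), -1))) = Add(2, Mul(V, Pow(Pow(Rational(4, 3), -1), -1))) = Add(2, Mul(V, Pow(Rational(3, 4), -1))) = Add(2, Mul(V, Rational(4, 3))) = Add(2, Mul(Rational(4, 3), V)))
Pow(Add(805822, Function('Z')(-654, Add(-280, 481))), -1) = Pow(Add(805822, Add(2, Mul(Rational(4, 3), -654))), -1) = Pow(Add(805822, Add(2, -872)), -1) = Pow(Add(805822, -870), -1) = Pow(804952, -1) = Rational(1, 804952)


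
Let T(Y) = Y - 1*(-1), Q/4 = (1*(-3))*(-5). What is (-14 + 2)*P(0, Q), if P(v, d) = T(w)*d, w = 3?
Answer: -2880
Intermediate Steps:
Q = 60 (Q = 4*((1*(-3))*(-5)) = 4*(-3*(-5)) = 4*15 = 60)
T(Y) = 1 + Y (T(Y) = Y + 1 = 1 + Y)
P(v, d) = 4*d (P(v, d) = (1 + 3)*d = 4*d)
(-14 + 2)*P(0, Q) = (-14 + 2)*(4*60) = -12*240 = -2880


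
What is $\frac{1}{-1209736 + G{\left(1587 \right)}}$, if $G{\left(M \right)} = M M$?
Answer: $\frac{1}{1308833} \approx 7.6404 \cdot 10^{-7}$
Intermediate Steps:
$G{\left(M \right)} = M^{2}$
$\frac{1}{-1209736 + G{\left(1587 \right)}} = \frac{1}{-1209736 + 1587^{2}} = \frac{1}{-1209736 + 2518569} = \frac{1}{1308833}$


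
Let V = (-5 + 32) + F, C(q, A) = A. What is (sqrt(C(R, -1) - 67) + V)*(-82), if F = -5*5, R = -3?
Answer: -164 - 164*I*sqrt(17) ≈ -164.0 - 676.19*I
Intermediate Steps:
F = -25
V = 2 (V = (-5 + 32) - 25 = 27 - 25 = 2)
(sqrt(C(R, -1) - 67) + V)*(-82) = (sqrt(-1 - 67) + 2)*(-82) = (sqrt(-68) + 2)*(-82) = (2*I*sqrt(17) + 2)*(-82) = (2 + 2*I*sqrt(17))*(-82) = -164 - 164*I*sqrt(17)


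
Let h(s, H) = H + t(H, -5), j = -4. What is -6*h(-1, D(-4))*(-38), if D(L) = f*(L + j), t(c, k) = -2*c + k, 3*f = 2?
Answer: 76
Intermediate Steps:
f = ⅔ (f = (⅓)*2 = ⅔ ≈ 0.66667)
t(c, k) = k - 2*c
D(L) = -8/3 + 2*L/3 (D(L) = 2*(L - 4)/3 = 2*(-4 + L)/3 = -8/3 + 2*L/3)
h(s, H) = -5 - H (h(s, H) = H + (-5 - 2*H) = -5 - H)
-6*h(-1, D(-4))*(-38) = -6*(-5 - (-8/3 + (⅔)*(-4)))*(-38) = -6*(-5 - (-8/3 - 8/3))*(-38) = -6*(-5 - 1*(-16/3))*(-38) = -6*(-5 + 16/3)*(-38) = -6*⅓*(-38) = -2*(-38) = 76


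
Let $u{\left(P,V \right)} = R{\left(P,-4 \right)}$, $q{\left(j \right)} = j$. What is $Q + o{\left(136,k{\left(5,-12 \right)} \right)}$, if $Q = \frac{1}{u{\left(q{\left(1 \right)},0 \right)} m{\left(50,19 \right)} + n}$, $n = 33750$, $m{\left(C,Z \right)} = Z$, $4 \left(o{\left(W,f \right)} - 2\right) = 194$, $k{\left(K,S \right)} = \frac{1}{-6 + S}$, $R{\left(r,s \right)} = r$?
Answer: $\frac{3410671}{67538} \approx 50.5$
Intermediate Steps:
$u{\left(P,V \right)} = P$
$o{\left(W,f \right)} = \frac{101}{2}$ ($o{\left(W,f \right)} = 2 + \frac{1}{4} \cdot 194 = 2 + \frac{97}{2} = \frac{101}{2}$)
$Q = \frac{1}{33769}$ ($Q = \frac{1}{1 \cdot 19 + 33750} = \frac{1}{19 + 33750} = \frac{1}{33769} \approx 2.9613 \cdot 10^{-5}$)
$Q + o{\left(136,k{\left(5,-12 \right)} \right)} = \frac{1}{33769} + \frac{101}{2} = \frac{3410671}{67538}$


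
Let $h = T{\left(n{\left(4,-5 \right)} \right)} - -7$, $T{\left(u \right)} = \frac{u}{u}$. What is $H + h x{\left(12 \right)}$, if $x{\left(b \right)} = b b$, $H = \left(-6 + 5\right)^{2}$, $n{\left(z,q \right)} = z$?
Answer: $1153$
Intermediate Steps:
$H = 1$ ($H = \left(-1\right)^{2} = 1$)
$x{\left(b \right)} = b^{2}$
$T{\left(u \right)} = 1$
$h = 8$ ($h = 1 - -7 = 1 + 7 = 8$)
$H + h x{\left(12 \right)} = 1 + 8 \cdot 12^{2} = 1 + 8 \cdot 144 = 1 + 1152 = 1153$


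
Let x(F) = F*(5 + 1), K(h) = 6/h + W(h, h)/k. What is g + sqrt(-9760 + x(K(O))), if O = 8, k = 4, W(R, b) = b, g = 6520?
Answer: 6520 + I*sqrt(38974)/2 ≈ 6520.0 + 98.709*I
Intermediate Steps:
K(h) = 6/h + h/4
x(F) = 6*F (x(F) = F*6 = 6*F)
g + sqrt(-9760 + x(K(O))) = 6520 + sqrt(-9760 + 6*(6/8 + (1/4)*8)) = 6520 + sqrt(-9760 + 6*(6*(1/8) + 2)) = 6520 + sqrt(-9760 + 6*(3/4 + 2)) = 6520 + sqrt(-9760 + 6*(11/4)) = 6520 + sqrt(-9760 + 33/2) = 6520 + sqrt(-19487/2) = 6520 + I*sqrt(38974)/2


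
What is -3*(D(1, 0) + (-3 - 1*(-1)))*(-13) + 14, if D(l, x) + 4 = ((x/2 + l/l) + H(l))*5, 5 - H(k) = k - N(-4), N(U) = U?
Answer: -25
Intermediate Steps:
H(k) = 1 - k (H(k) = 5 - (k - 1*(-4)) = 5 - (k + 4) = 5 - (4 + k) = 5 + (-4 - k) = 1 - k)
D(l, x) = 6 - 5*l + 5*x/2 (D(l, x) = -4 + ((x/2 + l/l) + (1 - l))*5 = -4 + ((x*(½) + 1) + (1 - l))*5 = -4 + ((x/2 + 1) + (1 - l))*5 = -4 + ((1 + x/2) + (1 - l))*5 = -4 + (2 + x/2 - l)*5 = -4 + (10 - 5*l + 5*x/2) = 6 - 5*l + 5*x/2)
-3*(D(1, 0) + (-3 - 1*(-1)))*(-13) + 14 = -3*((6 - 5*1 + (5/2)*0) + (-3 - 1*(-1)))*(-13) + 14 = -3*((6 - 5 + 0) + (-3 + 1))*(-13) + 14 = -3*(1 - 2)*(-13) + 14 = -3*(-1)*(-13) + 14 = 3*(-13) + 14 = -39 + 14 = -25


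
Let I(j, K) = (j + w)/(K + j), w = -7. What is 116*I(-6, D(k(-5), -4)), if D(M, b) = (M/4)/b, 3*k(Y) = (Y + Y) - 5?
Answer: 1856/7 ≈ 265.14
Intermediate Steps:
k(Y) = -5/3 + 2*Y/3 (k(Y) = ((Y + Y) - 5)/3 = (2*Y - 5)/3 = (-5 + 2*Y)/3 = -5/3 + 2*Y/3)
D(M, b) = M/(4*b) (D(M, b) = (M*(¼))/b = (M/4)/b = M/(4*b))
I(j, K) = (-7 + j)/(K + j) (I(j, K) = (j - 7)/(K + j) = (-7 + j)/(K + j))
116*I(-6, D(k(-5), -4)) = 116*((-7 - 6)/((¼)*(-5/3 + (⅔)*(-5))/(-4) - 6)) = 116*(-13/((¼)*(-5/3 - 10/3)*(-¼) - 6)) = 116*(-13/((¼)*(-5)*(-¼) - 6)) = 116*(-13/(5/16 - 6)) = 116*(-13/(-91/16)) = 116*(-16/91*(-13)) = 116*(16/7) = 1856/7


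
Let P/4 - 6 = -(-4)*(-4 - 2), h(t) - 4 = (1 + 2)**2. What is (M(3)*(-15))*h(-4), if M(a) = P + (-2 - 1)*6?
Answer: 17550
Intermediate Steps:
h(t) = 13 (h(t) = 4 + (1 + 2)**2 = 4 + 3**2 = 4 + 9 = 13)
P = -72 (P = 24 + 4*(-(-4)*(-4 - 2)) = 24 + 4*(-(-4)*(-6)) = 24 + 4*(-1*24) = 24 + 4*(-24) = 24 - 96 = -72)
M(a) = -90 (M(a) = -72 + (-2 - 1)*6 = -72 - 3*6 = -72 - 18 = -90)
(M(3)*(-15))*h(-4) = -90*(-15)*13 = 1350*13 = 17550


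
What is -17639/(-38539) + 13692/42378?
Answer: 30361465/38885851 ≈ 0.78078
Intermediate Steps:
-17639/(-38539) + 13692/42378 = -17639*(-1/38539) + 13692*(1/42378) = 17639/38539 + 326/1009 = 30361465/38885851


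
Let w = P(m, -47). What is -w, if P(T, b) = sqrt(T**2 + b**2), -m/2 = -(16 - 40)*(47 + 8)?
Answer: -sqrt(6971809) ≈ -2640.4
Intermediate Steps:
m = -2640 (m = -(-2)*(16 - 40)*(47 + 8) = -(-2)*(-24*55) = -(-2)*(-1320) = -2*1320 = -2640)
w = sqrt(6971809) (w = sqrt((-2640)**2 + (-47)**2) = sqrt(6969600 + 2209) = sqrt(6971809) ≈ 2640.4)
-w = -sqrt(6971809)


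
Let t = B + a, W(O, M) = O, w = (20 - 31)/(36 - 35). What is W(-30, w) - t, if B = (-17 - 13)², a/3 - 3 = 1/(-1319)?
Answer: -1238538/1319 ≈ -939.00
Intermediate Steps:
w = -11 (w = -11/1 = -11*1 = -11)
a = 11868/1319 (a = 9 + 3/(-1319) = 9 + 3*(-1/1319) = 9 - 3/1319 = 11868/1319 ≈ 8.9977)
B = 900 (B = (-30)² = 900)
t = 1198968/1319 (t = 900 + 11868/1319 = 1198968/1319 ≈ 909.00)
W(-30, w) - t = -30 - 1*1198968/1319 = -30 - 1198968/1319 = -1238538/1319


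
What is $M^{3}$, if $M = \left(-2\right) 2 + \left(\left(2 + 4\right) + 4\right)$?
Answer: $216$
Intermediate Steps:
$M = 6$ ($M = -4 + \left(6 + 4\right) = -4 + 10 = 6$)
$M^{3} = 6^{3} = 216$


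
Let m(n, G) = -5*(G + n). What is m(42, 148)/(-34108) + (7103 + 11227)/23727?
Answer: 107956715/134880086 ≈ 0.80039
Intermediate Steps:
m(n, G) = -5*G - 5*n
m(42, 148)/(-34108) + (7103 + 11227)/23727 = (-5*148 - 5*42)/(-34108) + (7103 + 11227)/23727 = (-740 - 210)*(-1/34108) + 18330*(1/23727) = -950*(-1/34108) + 6110/7909 = 475/17054 + 6110/7909 = 107956715/134880086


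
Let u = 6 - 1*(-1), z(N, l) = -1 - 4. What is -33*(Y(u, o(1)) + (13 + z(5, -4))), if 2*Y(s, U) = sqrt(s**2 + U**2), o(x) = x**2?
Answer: -264 - 165*sqrt(2)/2 ≈ -380.67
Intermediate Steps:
z(N, l) = -5
u = 7 (u = 6 + 1 = 7)
Y(s, U) = sqrt(U**2 + s**2)/2 (Y(s, U) = sqrt(s**2 + U**2)/2 = sqrt(U**2 + s**2)/2)
-33*(Y(u, o(1)) + (13 + z(5, -4))) = -33*(sqrt((1**2)**2 + 7**2)/2 + (13 - 5)) = -33*(sqrt(1**2 + 49)/2 + 8) = -33*(sqrt(1 + 49)/2 + 8) = -33*(sqrt(50)/2 + 8) = -33*((5*sqrt(2))/2 + 8) = -33*(5*sqrt(2)/2 + 8) = -33*(8 + 5*sqrt(2)/2) = -264 - 165*sqrt(2)/2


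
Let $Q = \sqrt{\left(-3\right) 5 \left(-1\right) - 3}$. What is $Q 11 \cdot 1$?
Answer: $22 \sqrt{3} \approx 38.105$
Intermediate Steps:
$Q = 2 \sqrt{3}$ ($Q = \sqrt{\left(-15\right) \left(-1\right) - 3} = \sqrt{15 - 3} = \sqrt{12} = 2 \sqrt{3} \approx 3.4641$)
$Q 11 \cdot 1 = 2 \sqrt{3} \cdot 11 \cdot 1 = 22 \sqrt{3} \cdot 1 = 22 \sqrt{3}$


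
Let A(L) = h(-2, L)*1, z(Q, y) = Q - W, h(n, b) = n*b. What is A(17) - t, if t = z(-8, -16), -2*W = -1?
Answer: -51/2 ≈ -25.500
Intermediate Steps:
W = 1/2 (W = -1/2*(-1) = 1/2 ≈ 0.50000)
h(n, b) = b*n
z(Q, y) = -1/2 + Q (z(Q, y) = Q - 1*1/2 = Q - 1/2 = -1/2 + Q)
t = -17/2 (t = -1/2 - 8 = -17/2 ≈ -8.5000)
A(L) = -2*L (A(L) = (L*(-2))*1 = -2*L*1 = -2*L)
A(17) - t = -2*17 - 1*(-17/2) = -34 + 17/2 = -51/2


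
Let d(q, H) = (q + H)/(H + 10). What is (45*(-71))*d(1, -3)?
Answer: 6390/7 ≈ 912.86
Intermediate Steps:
d(q, H) = (H + q)/(10 + H)
(45*(-71))*d(1, -3) = (45*(-71))*((-3 + 1)/(10 - 3)) = -3195*(-2)/7 = -3195*(-2/7) = 6390/7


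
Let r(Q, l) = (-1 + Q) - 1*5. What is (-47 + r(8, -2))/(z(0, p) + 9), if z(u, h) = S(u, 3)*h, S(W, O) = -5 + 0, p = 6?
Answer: 15/7 ≈ 2.1429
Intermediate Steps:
S(W, O) = -5
r(Q, l) = -6 + Q (r(Q, l) = (-1 + Q) - 5 = -6 + Q)
z(u, h) = -5*h
(-47 + r(8, -2))/(z(0, p) + 9) = (-47 + (-6 + 8))/(-5*6 + 9) = (-47 + 2)/(-30 + 9) = -45/(-21) = -45*(-1/21) = 15/7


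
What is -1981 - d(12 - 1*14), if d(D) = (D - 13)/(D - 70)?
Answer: -47549/24 ≈ -1981.2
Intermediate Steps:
d(D) = (-13 + D)/(-70 + D)
-1981 - d(12 - 1*14) = -1981 - (-13 + (12 - 1*14))/(-70 + (12 - 1*14)) = -1981 - (-13 + (12 - 14))/(-70 + (12 - 14)) = -1981 - (-13 - 2)/(-70 - 2) = -1981 - (-15)/(-72) = -1981 - (-1)*(-15)/72 = -1981 - 1*5/24 = -1981 - 5/24 = -47549/24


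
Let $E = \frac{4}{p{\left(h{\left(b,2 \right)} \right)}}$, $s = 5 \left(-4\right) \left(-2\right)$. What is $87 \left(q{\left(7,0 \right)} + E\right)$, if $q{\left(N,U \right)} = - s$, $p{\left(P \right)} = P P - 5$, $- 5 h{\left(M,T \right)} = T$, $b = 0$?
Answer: $- \frac{429780}{121} \approx -3551.9$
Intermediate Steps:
$h{\left(M,T \right)} = - \frac{T}{5}$
$p{\left(P \right)} = -5 + P^{2}$ ($p{\left(P \right)} = P^{2} - 5 = -5 + P^{2}$)
$s = 40$ ($s = \left(-20\right) \left(-2\right) = 40$)
$q{\left(N,U \right)} = -40$ ($q{\left(N,U \right)} = \left(-1\right) 40 = -40$)
$E = - \frac{100}{121}$ ($E = \frac{4}{-5 + \left(\left(- \frac{1}{5}\right) 2\right)^{2}} = \frac{4}{-5 + \left(- \frac{2}{5}\right)^{2}} = \frac{4}{-5 + \frac{4}{25}} = \frac{4}{- \frac{121}{25}} = 4 \left(- \frac{25}{121}\right) = - \frac{100}{121} \approx -0.82645$)
$87 \left(q{\left(7,0 \right)} + E\right) = 87 \left(-40 - \frac{100}{121}\right) = 87 \left(- \frac{4940}{121}\right) = - \frac{429780}{121}$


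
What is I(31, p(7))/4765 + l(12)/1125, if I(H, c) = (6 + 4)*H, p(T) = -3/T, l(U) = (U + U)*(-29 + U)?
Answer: -106358/357375 ≈ -0.29761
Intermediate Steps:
l(U) = 2*U*(-29 + U) (l(U) = (2*U)*(-29 + U) = 2*U*(-29 + U))
I(H, c) = 10*H
I(31, p(7))/4765 + l(12)/1125 = (10*31)/4765 + (2*12*(-29 + 12))/1125 = 310*(1/4765) + (2*12*(-17))*(1/1125) = 62/953 - 408*1/1125 = 62/953 - 136/375 = -106358/357375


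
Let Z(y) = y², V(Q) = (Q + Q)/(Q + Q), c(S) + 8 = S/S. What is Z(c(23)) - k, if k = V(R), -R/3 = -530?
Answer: 48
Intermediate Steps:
R = 1590 (R = -3*(-530) = 1590)
c(S) = -7 (c(S) = -8 + S/S = -8 + 1 = -7)
V(Q) = 1 (V(Q) = (2*Q)/((2*Q)) = (2*Q)*(1/(2*Q)) = 1)
k = 1
Z(c(23)) - k = (-7)² - 1*1 = 49 - 1 = 48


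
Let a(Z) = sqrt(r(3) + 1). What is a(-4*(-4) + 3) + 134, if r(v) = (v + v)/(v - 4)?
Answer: 134 + I*sqrt(5) ≈ 134.0 + 2.2361*I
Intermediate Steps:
r(v) = 2*v/(-4 + v) (r(v) = (2*v)/(-4 + v) = 2*v/(-4 + v))
a(Z) = I*sqrt(5) (a(Z) = sqrt(2*3/(-4 + 3) + 1) = sqrt(2*3/(-1) + 1) = sqrt(2*3*(-1) + 1) = sqrt(-6 + 1) = sqrt(-5) = I*sqrt(5))
a(-4*(-4) + 3) + 134 = I*sqrt(5) + 134 = 134 + I*sqrt(5)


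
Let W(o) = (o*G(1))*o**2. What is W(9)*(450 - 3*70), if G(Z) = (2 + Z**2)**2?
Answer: 1574640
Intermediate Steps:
W(o) = 9*o**3 (W(o) = (o*(2 + 1**2)**2)*o**2 = (o*(2 + 1)**2)*o**2 = (o*3**2)*o**2 = (o*9)*o**2 = (9*o)*o**2 = 9*o**3)
W(9)*(450 - 3*70) = (9*9**3)*(450 - 3*70) = (9*729)*(450 - 210) = 6561*240 = 1574640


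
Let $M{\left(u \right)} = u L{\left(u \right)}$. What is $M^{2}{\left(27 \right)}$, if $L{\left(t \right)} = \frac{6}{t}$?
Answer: $36$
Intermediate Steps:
$M{\left(u \right)} = 6$ ($M{\left(u \right)} = u \frac{6}{u} = 6$)
$M^{2}{\left(27 \right)} = 6^{2} = 36$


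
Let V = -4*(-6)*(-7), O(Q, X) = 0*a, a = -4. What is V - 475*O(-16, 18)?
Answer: -168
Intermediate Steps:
O(Q, X) = 0 (O(Q, X) = 0*(-4) = 0)
V = -168 (V = 24*(-7) = -168)
V - 475*O(-16, 18) = -168 - 475*0 = -168 + 0 = -168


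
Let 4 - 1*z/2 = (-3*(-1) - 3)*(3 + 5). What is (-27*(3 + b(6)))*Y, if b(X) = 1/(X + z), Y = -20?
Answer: 11610/7 ≈ 1658.6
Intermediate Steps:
z = 8 (z = 8 - 2*(-3*(-1) - 3)*(3 + 5) = 8 - 2*(3 - 3)*8 = 8 - 0*8 = 8 - 2*0 = 8 + 0 = 8)
b(X) = 1/(8 + X) (b(X) = 1/(X + 8) = 1/(8 + X))
(-27*(3 + b(6)))*Y = -27*(3 + 1/(8 + 6))*(-20) = -27*(3 + 1/14)*(-20) = -27*43/14*(-20) = -1161/14*(-20) = 11610/7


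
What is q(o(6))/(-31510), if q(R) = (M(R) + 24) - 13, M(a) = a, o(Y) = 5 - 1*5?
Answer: -11/31510 ≈ -0.00034910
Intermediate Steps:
o(Y) = 0 (o(Y) = 5 - 5 = 0)
q(R) = 11 + R (q(R) = (R + 24) - 13 = (24 + R) - 13 = 11 + R)
q(o(6))/(-31510) = (11 + 0)/(-31510) = 11*(-1/31510) = -11/31510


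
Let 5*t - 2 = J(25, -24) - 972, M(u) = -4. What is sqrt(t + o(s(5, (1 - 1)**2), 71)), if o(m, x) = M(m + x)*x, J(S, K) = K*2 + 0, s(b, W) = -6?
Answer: I*sqrt(12190)/5 ≈ 22.082*I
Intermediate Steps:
J(S, K) = 2*K (J(S, K) = 2*K + 0 = 2*K)
o(m, x) = -4*x
t = -1018/5 (t = 2/5 + (2*(-24) - 972)/5 = 2/5 + (-48 - 972)/5 = 2/5 + (1/5)*(-1020) = 2/5 - 204 = -1018/5 ≈ -203.60)
sqrt(t + o(s(5, (1 - 1)**2), 71)) = sqrt(-1018/5 - 4*71) = sqrt(-1018/5 - 284) = sqrt(-2438/5) = I*sqrt(12190)/5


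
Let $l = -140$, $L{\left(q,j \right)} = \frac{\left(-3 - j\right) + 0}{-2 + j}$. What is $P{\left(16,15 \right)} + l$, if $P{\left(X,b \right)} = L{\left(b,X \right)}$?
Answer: $- \frac{1979}{14} \approx -141.36$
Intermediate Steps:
$L{\left(q,j \right)} = \frac{-3 - j}{-2 + j}$
$P{\left(X,b \right)} = \frac{-3 - X}{-2 + X}$
$P{\left(16,15 \right)} + l = \frac{-3 - 16}{-2 + 16} - 140 = \frac{-3 - 16}{14} - 140 = \frac{1}{14} \left(-19\right) - 140 = - \frac{19}{14} - 140 = - \frac{1979}{14}$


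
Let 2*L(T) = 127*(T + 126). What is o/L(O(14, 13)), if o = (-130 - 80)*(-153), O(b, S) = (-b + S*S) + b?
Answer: 12852/7493 ≈ 1.7152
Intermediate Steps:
O(b, S) = S² (O(b, S) = (-b + S²) + b = (S² - b) + b = S²)
L(T) = 8001 + 127*T/2 (L(T) = (127*(T + 126))/2 = (127*(126 + T))/2 = (16002 + 127*T)/2 = 8001 + 127*T/2)
o = 32130 (o = -210*(-153) = 32130)
o/L(O(14, 13)) = 32130/(8001 + (127/2)*13²) = 32130/(8001 + (127/2)*169) = 32130/(8001 + 21463/2) = 32130/(37465/2) = 32130*(2/37465) = 12852/7493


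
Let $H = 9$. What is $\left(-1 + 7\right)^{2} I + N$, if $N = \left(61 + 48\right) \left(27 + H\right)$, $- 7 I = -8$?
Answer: $\frac{27756}{7} \approx 3965.1$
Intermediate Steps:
$I = \frac{8}{7}$ ($I = \left(- \frac{1}{7}\right) \left(-8\right) = \frac{8}{7} \approx 1.1429$)
$N = 3924$ ($N = \left(61 + 48\right) \left(27 + 9\right) = 109 \cdot 36 = 3924$)
$\left(-1 + 7\right)^{2} I + N = \left(-1 + 7\right)^{2} \cdot \frac{8}{7} + 3924 = 6^{2} \cdot \frac{8}{7} + 3924 = 36 \cdot \frac{8}{7} + 3924 = \frac{288}{7} + 3924 = \frac{27756}{7}$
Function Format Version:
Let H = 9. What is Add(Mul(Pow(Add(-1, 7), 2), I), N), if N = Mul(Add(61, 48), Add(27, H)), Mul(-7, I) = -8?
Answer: Rational(27756, 7) ≈ 3965.1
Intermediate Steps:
I = Rational(8, 7) (I = Mul(Rational(-1, 7), -8) = Rational(8, 7) ≈ 1.1429)
N = 3924 (N = Mul(Add(61, 48), Add(27, 9)) = Mul(109, 36) = 3924)
Add(Mul(Pow(Add(-1, 7), 2), I), N) = Add(Mul(Pow(Add(-1, 7), 2), Rational(8, 7)), 3924) = Add(Mul(Pow(6, 2), Rational(8, 7)), 3924) = Add(Mul(36, Rational(8, 7)), 3924) = Add(Rational(288, 7), 3924) = Rational(27756, 7)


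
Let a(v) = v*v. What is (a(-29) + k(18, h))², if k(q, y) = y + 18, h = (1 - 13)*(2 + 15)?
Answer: 429025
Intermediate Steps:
h = -204 (h = -12*17 = -204)
k(q, y) = 18 + y
a(v) = v²
(a(-29) + k(18, h))² = ((-29)² + (18 - 204))² = (841 - 186)² = 655² = 429025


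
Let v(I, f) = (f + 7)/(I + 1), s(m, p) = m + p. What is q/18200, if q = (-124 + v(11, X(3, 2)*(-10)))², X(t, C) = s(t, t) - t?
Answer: 2283121/2620800 ≈ 0.87115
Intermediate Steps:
X(t, C) = t (X(t, C) = (t + t) - t = 2*t - t = t)
v(I, f) = (7 + f)/(1 + I)
q = 2283121/144 (q = (-124 + (7 + 3*(-10))/(1 + 11))² = (-124 + (7 - 30)/12)² = (-124 + (1/12)*(-23))² = (-124 - 23/12)² = (-1511/12)² = 2283121/144 ≈ 15855.)
q/18200 = (2283121/144)/18200 = (2283121/144)*(1/18200) = 2283121/2620800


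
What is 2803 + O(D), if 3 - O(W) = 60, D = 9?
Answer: 2746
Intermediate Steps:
O(W) = -57 (O(W) = 3 - 1*60 = 3 - 60 = -57)
2803 + O(D) = 2803 - 57 = 2746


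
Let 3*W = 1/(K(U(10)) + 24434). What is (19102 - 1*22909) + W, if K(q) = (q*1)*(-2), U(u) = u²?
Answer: -276776513/72702 ≈ -3807.0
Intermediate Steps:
K(q) = -2*q (K(q) = q*(-2) = -2*q)
W = 1/72702 (W = 1/(3*(-2*10² + 24434)) = 1/(3*(-2*100 + 24434)) = 1/(3*(-200 + 24434)) = (⅓)/24234 = (⅓)*(1/24234) = 1/72702 ≈ 1.3755e-5)
(19102 - 1*22909) + W = (19102 - 1*22909) + 1/72702 = (19102 - 22909) + 1/72702 = -3807 + 1/72702 = -276776513/72702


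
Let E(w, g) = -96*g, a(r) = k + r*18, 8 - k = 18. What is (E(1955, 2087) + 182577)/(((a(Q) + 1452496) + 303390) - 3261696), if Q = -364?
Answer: 5925/504124 ≈ 0.011753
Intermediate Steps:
k = -10 (k = 8 - 1*18 = 8 - 18 = -10)
a(r) = -10 + 18*r (a(r) = -10 + r*18 = -10 + 18*r)
(E(1955, 2087) + 182577)/(((a(Q) + 1452496) + 303390) - 3261696) = (-96*2087 + 182577)/((((-10 + 18*(-364)) + 1452496) + 303390) - 3261696) = (-200352 + 182577)/((((-10 - 6552) + 1452496) + 303390) - 3261696) = -17775/(((-6562 + 1452496) + 303390) - 3261696) = -17775/((1445934 + 303390) - 3261696) = -17775/(1749324 - 3261696) = -17775/(-1512372) = -17775*(-1/1512372) = 5925/504124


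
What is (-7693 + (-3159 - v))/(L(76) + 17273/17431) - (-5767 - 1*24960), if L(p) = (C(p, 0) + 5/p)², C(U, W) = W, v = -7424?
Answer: 2733851419753/100204623 ≈ 27283.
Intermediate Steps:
L(p) = 25/p² (L(p) = (0 + 5/p)² = (5/p)² = 25/p²)
(-7693 + (-3159 - v))/(L(76) + 17273/17431) - (-5767 - 1*24960) = (-7693 + (-3159 - 1*(-7424)))/(25/76² + 17273/17431) - (-5767 - 1*24960) = (-7693 + (-3159 + 7424))/(25*(1/5776) + 17273*(1/17431)) - (-5767 - 24960) = (-7693 + 4265)/(25/5776 + 17273/17431) - 1*(-30727) = -3428/100204623/100681456 + 30727 = -3428*100681456/100204623 + 30727 = -345136031168/100204623 + 30727 = 2733851419753/100204623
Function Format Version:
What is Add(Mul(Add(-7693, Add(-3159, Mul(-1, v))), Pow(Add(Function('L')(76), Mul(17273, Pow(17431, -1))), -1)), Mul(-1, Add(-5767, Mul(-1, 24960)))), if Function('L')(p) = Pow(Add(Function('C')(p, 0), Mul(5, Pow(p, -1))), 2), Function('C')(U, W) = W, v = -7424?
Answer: Rational(2733851419753, 100204623) ≈ 27283.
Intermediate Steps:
Function('L')(p) = Mul(25, Pow(p, -2)) (Function('L')(p) = Pow(Add(0, Mul(5, Pow(p, -1))), 2) = Pow(Mul(5, Pow(p, -1)), 2) = Mul(25, Pow(p, -2)))
Add(Mul(Add(-7693, Add(-3159, Mul(-1, v))), Pow(Add(Function('L')(76), Mul(17273, Pow(17431, -1))), -1)), Mul(-1, Add(-5767, Mul(-1, 24960)))) = Add(Mul(Add(-7693, Add(-3159, Mul(-1, -7424))), Pow(Add(Mul(25, Pow(76, -2)), Mul(17273, Pow(17431, -1))), -1)), Mul(-1, Add(-5767, Mul(-1, 24960)))) = Add(Mul(Add(-7693, Add(-3159, 7424)), Pow(Add(Mul(25, Rational(1, 5776)), Mul(17273, Rational(1, 17431))), -1)), Mul(-1, Add(-5767, -24960))) = Add(Mul(Add(-7693, 4265), Pow(Add(Rational(25, 5776), Rational(17273, 17431)), -1)), Mul(-1, -30727)) = Add(Mul(-3428, Pow(Rational(100204623, 100681456), -1)), 30727) = Add(Mul(-3428, Rational(100681456, 100204623)), 30727) = Add(Rational(-345136031168, 100204623), 30727) = Rational(2733851419753, 100204623)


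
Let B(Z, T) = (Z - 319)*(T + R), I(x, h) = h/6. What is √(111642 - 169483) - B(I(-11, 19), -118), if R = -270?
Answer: -367630/3 + I*√57841 ≈ -1.2254e+5 + 240.5*I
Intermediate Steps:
I(x, h) = h/6 (I(x, h) = h*(⅙) = h/6)
B(Z, T) = (-319 + Z)*(-270 + T) (B(Z, T) = (Z - 319)*(T - 270) = (-319 + Z)*(-270 + T))
√(111642 - 169483) - B(I(-11, 19), -118) = √(111642 - 169483) - (86130 - 319*(-118) - 45*19 - 59*19/3) = √(-57841) - (86130 + 37642 - 270*19/6 - 118*19/6) = I*√57841 - (86130 + 37642 - 855 - 1121/3) = I*√57841 - 1*367630/3 = I*√57841 - 367630/3 = -367630/3 + I*√57841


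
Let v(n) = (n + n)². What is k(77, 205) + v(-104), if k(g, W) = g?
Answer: 43341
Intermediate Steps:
v(n) = 4*n² (v(n) = (2*n)² = 4*n²)
k(77, 205) + v(-104) = 77 + 4*(-104)² = 77 + 4*10816 = 77 + 43264 = 43341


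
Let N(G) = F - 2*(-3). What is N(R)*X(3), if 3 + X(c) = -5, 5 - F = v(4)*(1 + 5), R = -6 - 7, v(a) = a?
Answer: 104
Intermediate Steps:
R = -13
F = -19 (F = 5 - 4*(1 + 5) = 5 - 4*6 = 5 - 1*24 = 5 - 24 = -19)
X(c) = -8 (X(c) = -3 - 5 = -8)
N(G) = -13 (N(G) = -19 - 2*(-3) = -19 + 6 = -13)
N(R)*X(3) = -13*(-8) = 104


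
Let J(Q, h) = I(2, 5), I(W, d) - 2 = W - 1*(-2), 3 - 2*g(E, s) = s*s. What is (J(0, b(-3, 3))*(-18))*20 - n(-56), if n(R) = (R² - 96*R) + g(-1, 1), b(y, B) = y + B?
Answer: -10673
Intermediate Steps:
g(E, s) = 3/2 - s²/2 (g(E, s) = 3/2 - s*s/2 = 3/2 - s²/2)
I(W, d) = 4 + W (I(W, d) = 2 + (W - 1*(-2)) = 2 + (W + 2) = 2 + (2 + W) = 4 + W)
b(y, B) = B + y
J(Q, h) = 6 (J(Q, h) = 4 + 2 = 6)
n(R) = 1 + R² - 96*R (n(R) = (R² - 96*R) + (3/2 - ½*1²) = (R² - 96*R) + (3/2 - ½*1) = (R² - 96*R) + (3/2 - ½) = (R² - 96*R) + 1 = 1 + R² - 96*R)
(J(0, b(-3, 3))*(-18))*20 - n(-56) = (6*(-18))*20 - (1 + (-56)² - 96*(-56)) = -108*20 - (1 + 3136 + 5376) = -2160 - 1*8513 = -2160 - 8513 = -10673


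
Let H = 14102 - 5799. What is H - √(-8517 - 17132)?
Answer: 8303 - I*√25649 ≈ 8303.0 - 160.15*I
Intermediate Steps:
H = 8303
H - √(-8517 - 17132) = 8303 - √(-8517 - 17132) = 8303 - √(-25649) = 8303 - I*√25649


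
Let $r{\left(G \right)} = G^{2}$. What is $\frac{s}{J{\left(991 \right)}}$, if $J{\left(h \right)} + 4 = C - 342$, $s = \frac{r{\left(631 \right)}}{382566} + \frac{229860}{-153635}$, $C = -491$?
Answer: $\frac{5353031105}{9839023288434} \approx 0.00054406$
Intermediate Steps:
$s = - \frac{5353031105}{11755105482}$ ($s = \frac{631^{2}}{382566} + \frac{229860}{-153635} = 398161 \cdot \frac{1}{382566} + 229860 \left(- \frac{1}{153635}\right) = \frac{398161}{382566} - \frac{45972}{30727} = - \frac{5353031105}{11755105482} \approx -0.45538$)
$J{\left(h \right)} = -837$ ($J{\left(h \right)} = -4 - 833 = -837$)
$\frac{s}{J{\left(991 \right)}} = - \frac{5353031105}{11755105482 \left(-837\right)} = \left(- \frac{5353031105}{11755105482}\right) \left(- \frac{1}{837}\right) = \frac{5353031105}{9839023288434}$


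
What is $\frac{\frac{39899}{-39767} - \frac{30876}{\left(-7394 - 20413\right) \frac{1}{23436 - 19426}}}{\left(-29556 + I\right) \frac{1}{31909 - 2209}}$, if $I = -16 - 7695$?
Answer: $- \frac{5257662131700}{1481996789} \approx -3547.7$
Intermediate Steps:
$I = -7711$ ($I = -16 - 7695 = -7711$)
$\frac{\frac{39899}{-39767} - \frac{30876}{\left(-7394 - 20413\right) \frac{1}{23436 - 19426}}}{\left(-29556 + I\right) \frac{1}{31909 - 2209}} = \frac{\frac{39899}{-39767} - \frac{30876}{\left(-7394 - 20413\right) \frac{1}{23436 - 19426}}}{\left(-29556 - 7711\right) \frac{1}{31909 - 2209}} = \frac{39899 \left(- \frac{1}{39767}\right) - \frac{30876}{\left(-27807\right) \frac{1}{4010}}}{\left(-37267\right) \frac{1}{29700}} = \frac{- \frac{39899}{39767} - \frac{30876}{\left(-27807\right) \frac{1}{4010}}}{\left(-37267\right) \frac{1}{29700}} = \frac{- \frac{39899}{39767} - \frac{30876}{- \frac{27807}{4010}}}{- \frac{37267}{29700}} = \left(- \frac{39899}{39767} - - \frac{1331320}{299}\right) \left(- \frac{29700}{37267}\right) = \left(- \frac{39899}{39767} + \frac{1331320}{299}\right) \left(- \frac{29700}{37267}\right) = \frac{177025661}{39767} \left(- \frac{29700}{37267}\right) = - \frac{5257662131700}{1481996789}$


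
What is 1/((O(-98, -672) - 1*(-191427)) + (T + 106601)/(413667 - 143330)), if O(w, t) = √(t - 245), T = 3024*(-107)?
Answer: 13989827271425084/2678019504151392383397 - 73082093569*I*√917/2678019504151392383397 ≈ 5.2239e-6 - 8.2638e-10*I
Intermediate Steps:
T = -323568
O(w, t) = √(-245 + t)
1/((O(-98, -672) - 1*(-191427)) + (T + 106601)/(413667 - 143330)) = 1/((√(-245 - 672) - 1*(-191427)) + (-323568 + 106601)/(413667 - 143330)) = 1/((√(-917) + 191427) - 216967/270337) = 1/((I*√917 + 191427) - 216967*1/270337) = 1/((191427 + I*√917) - 216967/270337) = 1/(51749583932/270337 + I*√917)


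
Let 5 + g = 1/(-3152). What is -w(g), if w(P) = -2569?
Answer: 2569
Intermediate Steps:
g = -15761/3152 (g = -5 + 1/(-3152) = -5 - 1/3152 = -15761/3152 ≈ -5.0003)
-w(g) = -1*(-2569) = 2569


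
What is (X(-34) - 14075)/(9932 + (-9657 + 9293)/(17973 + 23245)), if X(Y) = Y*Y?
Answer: -266247671/204688406 ≈ -1.3007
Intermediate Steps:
X(Y) = Y²
(X(-34) - 14075)/(9932 + (-9657 + 9293)/(17973 + 23245)) = ((-34)² - 14075)/(9932 + (-9657 + 9293)/(17973 + 23245)) = (1156 - 14075)/(9932 - 364/41218) = -12919/(9932 - 364*1/41218) = -12919/(9932 - 182/20609) = -12919/204688406/20609 = -12919*20609/204688406 = -266247671/204688406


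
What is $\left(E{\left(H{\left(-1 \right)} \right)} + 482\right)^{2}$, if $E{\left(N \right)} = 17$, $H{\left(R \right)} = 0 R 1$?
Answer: $249001$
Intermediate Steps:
$H{\left(R \right)} = 0$ ($H{\left(R \right)} = 0 \cdot 1 = 0$)
$\left(E{\left(H{\left(-1 \right)} \right)} + 482\right)^{2} = \left(17 + 482\right)^{2} = 499^{2} = 249001$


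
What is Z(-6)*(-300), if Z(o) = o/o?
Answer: -300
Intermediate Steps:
Z(o) = 1
Z(-6)*(-300) = 1*(-300) = -300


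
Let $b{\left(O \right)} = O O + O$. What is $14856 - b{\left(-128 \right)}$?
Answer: $-1400$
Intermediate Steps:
$b{\left(O \right)} = O + O^{2}$ ($b{\left(O \right)} = O^{2} + O = O + O^{2}$)
$14856 - b{\left(-128 \right)} = 14856 - - 128 \left(1 - 128\right) = 14856 - \left(-128\right) \left(-127\right) = 14856 - 16256 = -1400$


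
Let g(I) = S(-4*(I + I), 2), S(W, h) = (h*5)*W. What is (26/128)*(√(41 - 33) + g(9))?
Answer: -585/4 + 13*√2/32 ≈ -145.68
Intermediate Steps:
S(W, h) = 5*W*h (S(W, h) = (5*h)*W = 5*W*h)
g(I) = -80*I (g(I) = 5*(-4*(I + I))*2 = 5*(-8*I)*2 = -80*I)
(26/128)*(√(41 - 33) + g(9)) = (26/128)*(√(41 - 33) - 80*9) = (26*(1/128))*(√8 - 720) = 13*(2*√2 - 720)/64 = 13*(-720 + 2*√2)/64 = -585/4 + 13*√2/32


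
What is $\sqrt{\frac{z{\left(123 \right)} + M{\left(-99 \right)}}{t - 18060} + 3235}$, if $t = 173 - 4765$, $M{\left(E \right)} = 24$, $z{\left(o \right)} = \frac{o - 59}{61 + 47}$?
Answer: $\frac{11 \sqrt{69449146221}}{50967} \approx 56.877$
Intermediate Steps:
$z{\left(o \right)} = - \frac{59}{108} + \frac{o}{108}$ ($z{\left(o \right)} = \frac{-59 + o}{108} = \left(-59 + o\right) \frac{1}{108} = - \frac{59}{108} + \frac{o}{108}$)
$t = -4592$
$\sqrt{\frac{z{\left(123 \right)} + M{\left(-99 \right)}}{t - 18060} + 3235} = \sqrt{\frac{\left(- \frac{59}{108} + \frac{1}{108} \cdot 123\right) + 24}{-4592 - 18060} + 3235} = \sqrt{\frac{\left(- \frac{59}{108} + \frac{41}{36}\right) + 24}{-22652} + 3235} = \sqrt{\left(\frac{16}{27} + 24\right) \left(- \frac{1}{22652}\right) + 3235} = \sqrt{\frac{664}{27} \left(- \frac{1}{22652}\right) + 3235} = \sqrt{- \frac{166}{152901} + 3235} = \sqrt{\frac{494634569}{152901}} = \frac{11 \sqrt{69449146221}}{50967}$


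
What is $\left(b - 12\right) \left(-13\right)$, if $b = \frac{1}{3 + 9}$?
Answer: $\frac{1859}{12} \approx 154.92$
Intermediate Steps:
$b = \frac{1}{12} \approx 0.083333$
$\left(b - 12\right) \left(-13\right) = \left(\frac{1}{12} - 12\right) \left(-13\right) = \left(- \frac{143}{12}\right) \left(-13\right) = \frac{1859}{12}$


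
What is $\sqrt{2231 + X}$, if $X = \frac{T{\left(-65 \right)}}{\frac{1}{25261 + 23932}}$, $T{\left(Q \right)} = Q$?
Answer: $i \sqrt{3195314} \approx 1787.5 i$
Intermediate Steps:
$X = -3197545$ ($X = - \frac{65}{\frac{1}{25261 + 23932}} = - \frac{65}{\frac{1}{49193}} = - 65 \frac{1}{\frac{1}{49193}} = \left(-65\right) 49193 = -3197545$)
$\sqrt{2231 + X} = \sqrt{2231 - 3197545} = \sqrt{-3195314} = i \sqrt{3195314}$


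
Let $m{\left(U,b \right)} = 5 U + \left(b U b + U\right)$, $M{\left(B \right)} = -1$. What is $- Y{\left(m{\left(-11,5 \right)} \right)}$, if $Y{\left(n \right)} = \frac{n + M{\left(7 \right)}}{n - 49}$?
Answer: $- \frac{57}{65} \approx -0.87692$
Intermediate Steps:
$m{\left(U,b \right)} = 6 U + U b^{2}$ ($m{\left(U,b \right)} = 5 U + \left(U b b + U\right) = 5 U + \left(U b^{2} + U\right) = 5 U + \left(U + U b^{2}\right) = 6 U + U b^{2}$)
$Y{\left(n \right)} = \frac{-1 + n}{-49 + n}$ ($Y{\left(n \right)} = \frac{n - 1}{n - 49} = \frac{-1 + n}{-49 + n}$)
$- Y{\left(m{\left(-11,5 \right)} \right)} = - \frac{-1 - 11 \left(6 + 5^{2}\right)}{-49 - 11 \left(6 + 5^{2}\right)} = - \frac{-1 - 11 \left(6 + 25\right)}{-49 - 11 \left(6 + 25\right)} = - \frac{-1 - 341}{-49 - 341} = - \frac{-342}{-390} = - \frac{\left(-1\right) \left(-342\right)}{390} = \left(-1\right) \frac{57}{65} = - \frac{57}{65}$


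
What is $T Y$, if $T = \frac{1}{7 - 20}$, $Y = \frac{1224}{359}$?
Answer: $- \frac{1224}{4667} \approx -0.26227$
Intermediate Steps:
$Y = \frac{1224}{359}$ ($Y = 1224 \cdot \frac{1}{359} = \frac{1224}{359} \approx 3.4095$)
$T = - \frac{1}{13}$ ($T = \frac{1}{-13} = - \frac{1}{13} \approx -0.076923$)
$T Y = \left(- \frac{1}{13}\right) \frac{1224}{359} = - \frac{1224}{4667}$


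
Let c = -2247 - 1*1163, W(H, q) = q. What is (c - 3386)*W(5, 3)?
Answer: -20388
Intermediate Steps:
c = -3410 (c = -2247 - 1163 = -3410)
(c - 3386)*W(5, 3) = (-3410 - 3386)*3 = -6796*3 = -20388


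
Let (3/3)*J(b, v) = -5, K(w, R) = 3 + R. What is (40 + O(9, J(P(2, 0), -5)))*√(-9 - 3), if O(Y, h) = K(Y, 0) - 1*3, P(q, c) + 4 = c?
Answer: 80*I*√3 ≈ 138.56*I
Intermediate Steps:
P(q, c) = -4 + c
J(b, v) = -5
O(Y, h) = 0 (O(Y, h) = (3 + 0) - 1*3 = 3 - 3 = 0)
(40 + O(9, J(P(2, 0), -5)))*√(-9 - 3) = (40 + 0)*√(-9 - 3) = 40*√(-12) = 40*(2*I*√3) = 80*I*√3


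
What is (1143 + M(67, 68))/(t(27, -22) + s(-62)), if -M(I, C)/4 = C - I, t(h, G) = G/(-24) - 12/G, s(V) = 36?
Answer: 150348/4945 ≈ 30.404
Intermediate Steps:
t(h, G) = -12/G - G/24 (t(h, G) = G*(-1/24) - 12/G = -G/24 - 12/G = -12/G - G/24)
M(I, C) = -4*C + 4*I (M(I, C) = -4*(C - I) = -4*C + 4*I)
(1143 + M(67, 68))/(t(27, -22) + s(-62)) = (1143 + (-4*68 + 4*67))/((-12/(-22) - 1/24*(-22)) + 36) = (1143 + (-272 + 268))/((-12*(-1/22) + 11/12) + 36) = (1143 - 4)/((6/11 + 11/12) + 36) = 1139/(193/132 + 36) = 1139/(4945/132) = 1139*(132/4945) = 150348/4945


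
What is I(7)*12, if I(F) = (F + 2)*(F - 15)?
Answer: -864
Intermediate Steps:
I(F) = (-15 + F)*(2 + F) (I(F) = (2 + F)*(-15 + F) = (-15 + F)*(2 + F))
I(7)*12 = (-30 + 7² - 13*7)*12 = (-30 + 49 - 91)*12 = -72*12 = -864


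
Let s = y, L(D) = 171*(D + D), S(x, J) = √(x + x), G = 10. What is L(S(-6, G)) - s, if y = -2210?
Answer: 2210 + 684*I*√3 ≈ 2210.0 + 1184.7*I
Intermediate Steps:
S(x, J) = √2*√x (S(x, J) = √(2*x) = √2*√x)
L(D) = 342*D (L(D) = 171*(2*D) = 342*D)
s = -2210
L(S(-6, G)) - s = 342*(√2*√(-6)) - 1*(-2210) = 342*(√2*(I*√6)) + 2210 = 342*(2*I*√3) + 2210 = 684*I*√3 + 2210 = 2210 + 684*I*√3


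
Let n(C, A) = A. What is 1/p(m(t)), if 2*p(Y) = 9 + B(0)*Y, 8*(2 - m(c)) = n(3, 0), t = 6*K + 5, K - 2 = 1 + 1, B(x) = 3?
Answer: 2/15 ≈ 0.13333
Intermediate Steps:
K = 4 (K = 2 + (1 + 1) = 2 + 2 = 4)
t = 29 (t = 6*4 + 5 = 24 + 5 = 29)
m(c) = 2 (m(c) = 2 - ⅛*0 = 2 + 0 = 2)
p(Y) = 9/2 + 3*Y/2 (p(Y) = (9 + 3*Y)/2 = 9/2 + 3*Y/2)
1/p(m(t)) = 1/(9/2 + (3/2)*2) = 1/(9/2 + 3) = 1/(15/2) = 2/15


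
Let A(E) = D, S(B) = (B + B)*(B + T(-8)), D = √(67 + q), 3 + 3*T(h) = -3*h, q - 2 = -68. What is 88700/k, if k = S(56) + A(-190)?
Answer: 88700/7057 ≈ 12.569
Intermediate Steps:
q = -66 (q = 2 - 68 = -66)
T(h) = -1 - h (T(h) = -1 + (-3*h)/3 = -1 - h)
D = 1 (D = √(67 - 66) = √1 = 1)
S(B) = 2*B*(7 + B) (S(B) = (B + B)*(B + (-1 - 1*(-8))) = (2*B)*(B + (-1 + 8)) = (2*B)*(B + 7) = (2*B)*(7 + B) = 2*B*(7 + B))
A(E) = 1
k = 7057 (k = 2*56*(7 + 56) + 1 = 2*56*63 + 1 = 7056 + 1 = 7057)
88700/k = 88700/7057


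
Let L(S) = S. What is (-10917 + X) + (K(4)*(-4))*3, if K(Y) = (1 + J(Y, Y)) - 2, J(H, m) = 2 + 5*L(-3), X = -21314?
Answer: -32063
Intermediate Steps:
J(H, m) = -13 (J(H, m) = 2 + 5*(-3) = 2 - 15 = -13)
K(Y) = -14 (K(Y) = (1 - 13) - 2 = -12 - 2 = -14)
(-10917 + X) + (K(4)*(-4))*3 = (-10917 - 21314) - 14*(-4)*3 = -32231 + 56*3 = -32231 + 168 = -32063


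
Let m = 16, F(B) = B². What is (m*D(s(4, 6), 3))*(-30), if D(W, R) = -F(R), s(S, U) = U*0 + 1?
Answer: 4320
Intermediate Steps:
s(S, U) = 1 (s(S, U) = 0 + 1 = 1)
D(W, R) = -R²
(m*D(s(4, 6), 3))*(-30) = (16*(-1*3²))*(-30) = (16*(-1*9))*(-30) = (16*(-9))*(-30) = -144*(-30) = 4320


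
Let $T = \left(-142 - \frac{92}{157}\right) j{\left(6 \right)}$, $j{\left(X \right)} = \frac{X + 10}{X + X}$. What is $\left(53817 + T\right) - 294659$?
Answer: $- \frac{37842042}{157} \approx -2.4103 \cdot 10^{5}$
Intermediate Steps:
$j{\left(X \right)} = \frac{10 + X}{2 X}$
$T = - \frac{29848}{157}$ ($T = \left(-142 - \frac{92}{157}\right) \frac{10 + 6}{2 \cdot 6} = \left(-142 - \frac{92}{157}\right) \frac{1}{2} \cdot \frac{1}{6} \cdot 16 = \left(-142 - \frac{92}{157}\right) \frac{4}{3} = \left(- \frac{22386}{157}\right) \frac{4}{3} = - \frac{29848}{157} \approx -190.11$)
$\left(53817 + T\right) - 294659 = \left(53817 - \frac{29848}{157}\right) - 294659 = \frac{8419421}{157} - 294659 = - \frac{37842042}{157}$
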